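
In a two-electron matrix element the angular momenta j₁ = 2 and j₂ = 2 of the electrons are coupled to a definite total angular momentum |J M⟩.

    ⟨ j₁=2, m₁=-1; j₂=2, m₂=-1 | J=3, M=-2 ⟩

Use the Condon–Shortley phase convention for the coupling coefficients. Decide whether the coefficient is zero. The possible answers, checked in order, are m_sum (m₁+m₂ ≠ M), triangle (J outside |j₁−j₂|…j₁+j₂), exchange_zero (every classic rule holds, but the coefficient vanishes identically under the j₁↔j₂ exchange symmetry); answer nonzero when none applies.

m-sum: m₁+m₂ = -1+(-1) = -2, M = -2  ✓
triangle: |j₁−j₂| = 0 ≤ J = 3 ≤ j₁+j₂ = 4  ✓
exchange: j₁=j₂ and m₁=m₂, and (−1)^(j₁+j₂−J) = (−1)^1 = −1 forces ⟨j₁m₁;j₂m₂|JM⟩ = −⟨j₂m₂;j₁m₁|JM⟩ = −⟨j₁m₁;j₂m₂|JM⟩ ⇒ the coefficient vanishes identically
Racah sum check: Σ_k collapses to 0 ⇒ CG = 0

exchange_zero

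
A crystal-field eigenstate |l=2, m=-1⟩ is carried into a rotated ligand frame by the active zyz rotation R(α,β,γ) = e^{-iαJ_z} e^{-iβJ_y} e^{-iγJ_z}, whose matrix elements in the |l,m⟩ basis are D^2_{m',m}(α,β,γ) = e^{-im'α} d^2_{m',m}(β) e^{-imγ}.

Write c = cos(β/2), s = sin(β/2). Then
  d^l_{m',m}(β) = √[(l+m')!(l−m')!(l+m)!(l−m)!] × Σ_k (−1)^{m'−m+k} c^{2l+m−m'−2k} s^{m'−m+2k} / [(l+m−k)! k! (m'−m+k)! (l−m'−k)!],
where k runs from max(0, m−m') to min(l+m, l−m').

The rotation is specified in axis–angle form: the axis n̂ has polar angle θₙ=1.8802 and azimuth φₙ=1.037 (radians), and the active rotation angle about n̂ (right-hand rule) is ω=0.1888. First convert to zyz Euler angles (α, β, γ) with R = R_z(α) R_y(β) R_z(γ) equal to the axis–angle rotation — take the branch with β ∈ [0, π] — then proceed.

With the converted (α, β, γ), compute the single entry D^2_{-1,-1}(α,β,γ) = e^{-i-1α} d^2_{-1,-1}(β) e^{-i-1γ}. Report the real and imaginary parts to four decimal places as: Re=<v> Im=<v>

Axis–angle → zyz. n̂ = (sinθₙcosφₙ, sinθₙsinφₙ, cosθₙ) = (+0.484645, +0.820003, -0.304491), ω = 0.1888.
R = I cosω + sinω [n̂]ₓ + (1−cosω) n̂n̂ᵀ gives
  R = [+0.986404, +0.064209, +0.151276; -0.050085, +0.994179, -0.095395; -0.156521, +0.086521, +0.983878]
β = atan2(√(R₁₃²+R₂₃²), R₃₃) = 0.179810; α = atan2(R₂₃, R₁₃) mod 2π = 5.720567; γ = atan2(R₃₂, −R₃₁) mod 2π = 0.504975
Split into d^2_{-1,-1}(β=0.1798) × two z-phases.
Half-angle: c=0.995961, s=0.089784. N=√(1·6·1·6)=6.000000
k: max(0,(-1)−(-1))=0 … min(2+(-1),2−(-1))=1
  k=0: (−1)^0·6.0000/(6)·0.9960^4·0.0898^0 = +0.983943
  k=1: (−1)^1·6.0000/(2)·0.9960^2·0.0898^2 = -0.023989
d^2_{-1,-1}(0.1798) = +0.983943 -0.023989 = +0.959954
Attach z-rotation phases: D = e^{-i(-1)(5.7206)}·(+0.959954)·e^{-i(-1)(0.5050)} = +0.958360-0.055304i

Re=0.9584 Im=-0.0553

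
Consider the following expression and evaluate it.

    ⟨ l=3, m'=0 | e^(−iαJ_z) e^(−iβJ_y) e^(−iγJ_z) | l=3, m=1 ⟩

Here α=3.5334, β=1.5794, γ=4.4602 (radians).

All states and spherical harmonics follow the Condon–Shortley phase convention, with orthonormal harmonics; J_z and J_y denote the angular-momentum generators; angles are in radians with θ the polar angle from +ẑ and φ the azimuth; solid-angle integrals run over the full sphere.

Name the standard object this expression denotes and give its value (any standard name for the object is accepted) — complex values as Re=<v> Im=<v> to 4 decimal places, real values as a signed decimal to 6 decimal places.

Wigner D-matrix element, Re=0.1080 Im=-0.4191

This is a Wigner D-matrix element — the rotation-matrix element ⟨l m'| R(α,β,γ) |l m⟩ in the angular-momentum basis.
First d^3_{0,1}(β=1.5794), then the phase factors e^{-i(0)α} and e^{-i(1)γ}:
Half-angle: c=0.704058, s=0.710142. N=√(6·6·24·2)=41.569219
k∈{1,2,3} keeps every argument non-negative
  k=1: (−1)^0·41.5692/(12)·0.7041^5·0.7101^1 = +0.425578
  k=2: (−1)^1·41.5692/(4)·0.7041^3·0.7101^3 = -1.298894
  k=3: (−1)^2·41.5692/(12)·0.7041^1·0.7101^5 = +0.440479
d^3_{0,1}(1.5794) = +0.425578 -1.298894 +0.440479 = -0.432836
Attach z-rotation phases: D = e^{-i(0)(3.5334)}·(-0.432836)·e^{-i(1)(4.4602)} = +0.108003-0.419145i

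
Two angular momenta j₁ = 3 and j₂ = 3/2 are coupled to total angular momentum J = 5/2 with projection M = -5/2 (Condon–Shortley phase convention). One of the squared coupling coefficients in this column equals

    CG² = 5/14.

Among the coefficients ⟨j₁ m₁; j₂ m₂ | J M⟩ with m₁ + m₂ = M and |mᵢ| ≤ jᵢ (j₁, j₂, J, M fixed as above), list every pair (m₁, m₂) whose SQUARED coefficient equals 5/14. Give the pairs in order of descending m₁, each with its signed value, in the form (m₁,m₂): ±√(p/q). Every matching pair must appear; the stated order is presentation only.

(-2,-1/2): −√(5/14)

Admissible pairs with m₁+m₂ = M = -5/2: (-3,1/2), (-2,-1/2), (-1,-3/2)
  (m₁,m₂)=(-1,-3/2): CG² = 3/28, CG = +√(3/28)
  (m₁,m₂)=(-2,-1/2): CG² = 5/14, CG = −√(5/14)   ← matches the target
  (m₁,m₂)=(-3,1/2): CG² = 15/28, CG = +√(15/28)
Pairs with CG² = 5/14: (-2,-1/2): −√(5/14)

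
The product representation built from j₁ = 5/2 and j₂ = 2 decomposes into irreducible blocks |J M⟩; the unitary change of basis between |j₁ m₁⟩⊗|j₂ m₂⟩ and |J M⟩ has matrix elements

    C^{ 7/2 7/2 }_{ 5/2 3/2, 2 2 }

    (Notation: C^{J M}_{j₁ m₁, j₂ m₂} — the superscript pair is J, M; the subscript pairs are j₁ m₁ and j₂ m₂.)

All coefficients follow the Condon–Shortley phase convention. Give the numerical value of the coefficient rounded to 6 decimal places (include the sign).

−√(4/9) = -0.666667

triangle: 1!·4!·3!/9! = 144/362880
(j±m)!: 4!·1!·4!·0!·7!·0! = 2903040
prefactor² = (2J+1)·Δ·N² = 9216
  k=1: −1/(1!·0!·0!·3!·4!·0!) = -1/144
Σ = -1/144  ⇒  CG² = 9216·(-1/144)² = 4/9
CG = −√(4/9) = -0.666667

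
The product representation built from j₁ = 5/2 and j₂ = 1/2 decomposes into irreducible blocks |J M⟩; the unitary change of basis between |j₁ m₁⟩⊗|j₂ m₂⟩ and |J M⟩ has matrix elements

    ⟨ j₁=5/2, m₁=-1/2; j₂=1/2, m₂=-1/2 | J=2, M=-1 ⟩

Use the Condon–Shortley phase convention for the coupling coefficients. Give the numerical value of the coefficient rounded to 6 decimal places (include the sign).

+√(1/3) ≈ +0.577350

j₁+j₂−J=1  J+j₁−j₂=4  J−j₁+j₂=0  j₁+j₂+J+1=6
(j₁±m₁, j₂±m₂, J±M) = (2,3,0,1,1,3)
P² = 12
sum k=0..0:
  [0] +1/6 = 1/6
S = 1/6
C² = P²·S² = 1/3 ; C = +0.577350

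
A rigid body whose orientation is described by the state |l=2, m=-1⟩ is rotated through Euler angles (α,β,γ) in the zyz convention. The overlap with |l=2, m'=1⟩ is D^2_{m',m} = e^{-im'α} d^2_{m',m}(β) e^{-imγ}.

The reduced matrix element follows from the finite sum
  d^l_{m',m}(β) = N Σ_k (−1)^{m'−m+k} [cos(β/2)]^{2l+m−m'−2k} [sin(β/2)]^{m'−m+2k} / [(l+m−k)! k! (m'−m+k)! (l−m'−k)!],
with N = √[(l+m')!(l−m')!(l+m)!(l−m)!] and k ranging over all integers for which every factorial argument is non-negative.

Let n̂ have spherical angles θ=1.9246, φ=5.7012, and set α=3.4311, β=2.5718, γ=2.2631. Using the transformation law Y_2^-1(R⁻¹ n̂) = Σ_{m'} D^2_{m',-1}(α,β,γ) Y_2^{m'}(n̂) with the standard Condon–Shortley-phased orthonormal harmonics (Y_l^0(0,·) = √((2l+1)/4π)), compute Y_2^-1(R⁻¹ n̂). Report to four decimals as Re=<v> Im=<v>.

Re=-0.0029 Im=-0.0261

Need the full column D^2_{m',-1} for m'=−2..2 at α=3.4311, β=2.5718, γ=2.2631.
cos(β/2)=0.281058, sin(β/2)=0.959691
d^2_{-2,-1}: single k=1 term ⇒ +0.042614;  D = -0.040717+0.012572i
d^2_{-1,-1}: k∈[0..1] ⇒ +0.006240 -0.218261 = -0.212021;  D = -0.176296+0.117781i
d^2_{0,-1}: k∈[0..1] ⇒ -0.052191 +0.608507 = +0.556316;  D = -0.355103+0.428240i
d^2_{1,-1}: k∈[0..1] ⇒ +0.218261 -0.848253 = -0.629992;  D = -0.246952+0.579573i
d^2_{2,-1}: single k=0 term ⇒ -0.496844;  D = +0.056167-0.493659i
Y_2^{m'}(θ=1.9246,φ=5.7012) and Σ D·Y over m':
  (-0.0407+0.0126i)·(+0.1345+0.3122i)  (-0.1763+0.1178i)·(-0.2097-0.1380i)  (-0.3551+0.4282i)·(-0.2018+0.0000i)  (-0.2470+0.5796i)·(+0.2097-0.1380i)  (+0.0562-0.4937i)·(+0.1345-0.3122i)
Y_2^-1(R⁻¹ n̂) = -0.002857-0.026097i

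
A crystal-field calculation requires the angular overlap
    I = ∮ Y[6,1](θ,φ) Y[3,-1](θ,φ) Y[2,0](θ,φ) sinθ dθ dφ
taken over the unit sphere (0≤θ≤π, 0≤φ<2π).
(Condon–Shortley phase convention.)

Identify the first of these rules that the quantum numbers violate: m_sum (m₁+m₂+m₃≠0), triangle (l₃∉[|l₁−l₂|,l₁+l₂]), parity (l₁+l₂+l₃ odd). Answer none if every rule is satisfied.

m₁+m₂+m₃ = 1 − 1 + 0 = 0  ✓
triangle: need |l₁−l₂| ≤ l₃ ≤ l₁+l₂ = [3,9]; l₃=2 is outside  ✗
parity: l₁+l₂+l₃ = 11 is odd

triangle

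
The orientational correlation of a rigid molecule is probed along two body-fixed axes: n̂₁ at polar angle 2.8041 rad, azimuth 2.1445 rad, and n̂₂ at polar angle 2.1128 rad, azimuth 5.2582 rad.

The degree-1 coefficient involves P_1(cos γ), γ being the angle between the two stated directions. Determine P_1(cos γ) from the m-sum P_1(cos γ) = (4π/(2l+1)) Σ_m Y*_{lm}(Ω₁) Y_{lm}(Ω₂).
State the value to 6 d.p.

Expand P_1 via completeness: Σ_{m} conj(Y_{1,m}) at Ω₁ times Y_{1,m} at Ω₂ —
  m=-1: Y*=(-0.062091, 0.096085)  Y=(0.153645, 0.252973)  product (-0.033847, -0.000944)
  m=+0: Y*=(-0.461039, -0.000000)  Y=(-0.252047, 0.000000)  product (0.116204, 0.000000)
  m=+1: Y*=(0.062091, 0.096085)  Y=(-0.153645, 0.252973)  product (-0.033847, 0.000944)
Total Σ_m = (0.048510, 0.000000). Multiply by 4.188790: (0.203199, 0.000000). P_1(cos γ) = 0.203199

0.203199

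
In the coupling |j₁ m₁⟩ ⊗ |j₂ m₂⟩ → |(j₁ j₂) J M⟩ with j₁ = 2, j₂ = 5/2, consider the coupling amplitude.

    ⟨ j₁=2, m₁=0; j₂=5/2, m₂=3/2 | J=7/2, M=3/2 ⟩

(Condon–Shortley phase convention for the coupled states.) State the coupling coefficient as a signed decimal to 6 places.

-0.534522

j₁+j₂−J=1  J+j₁−j₂=3  J−j₁+j₂=4  j₁+j₂+J+1=9
(j₁±m₁, j₂±m₂, J±M) = (2,2,4,1,5,2)
P² = 512/7
sum k=0..1:
  [0] +1/48 = 1/48
  [1] −1/12 = -1/12
S = -1/16
C² = P²·S² = 2/7 ; C = -0.534522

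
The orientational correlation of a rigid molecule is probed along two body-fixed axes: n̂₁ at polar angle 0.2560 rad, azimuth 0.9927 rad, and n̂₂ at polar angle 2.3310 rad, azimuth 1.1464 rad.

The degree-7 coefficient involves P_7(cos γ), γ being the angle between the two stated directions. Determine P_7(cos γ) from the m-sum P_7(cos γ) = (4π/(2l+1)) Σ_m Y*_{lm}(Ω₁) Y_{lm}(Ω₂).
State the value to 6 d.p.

Summing Y*_{l m}(θ₁,φ₁)·Y_{l m}(θ₂,φ₂) over m ∈ [−7, 7]; prefactor 4π/(2·7+1) = 0.837758:
  [-7]  conj(Y_{7,-7})(Ω₁) = (0.000026, 0.000021) ; Y_{7,-7}(Ω₂) = (-0.008923, -0.051728) ; Δ = (0.000001, -0.000002)
  [-6]  conj(Y_{7,-6})(Ω₁) = (0.000452, -0.000153) ; Y_{7,-6}(Ω₂) = (-0.154636, 0.104709) ; Δ = (-0.000054, 0.000071)
  [-5]  conj(Y_{7,-5})(Ω₁) = (0.001060, -0.004131) ; Y_{7,-5}(Ω₂) = (0.323192, 0.198678) ; Δ = (0.001163, -0.001125)
  [-4]  conj(Y_{7,-4})(Ω₁) = (-0.018070, -0.019727) ; Y_{7,-4}(Ω₂) = (0.055954, -0.438949) ; Δ = (-0.009670, 0.006828)
  [-3]  conj(Y_{7,-3})(Ω₁) = (-0.117820, 0.019436) ; Y_{7,-3}(Ω₂) = (-0.157060, 0.048173) ; Δ = (0.017568, -0.008728)
  [-2]  conj(Y_{7,-2})(Ω₁) = (-0.145831, 0.331347) ; Y_{7,-2}(Ω₂) = (-0.186740, -0.212055) ; Δ = (0.097496, -0.030951)
  [-1]  conj(Y_{7,-1})(Ω₁) = (0.348602, 0.534297) ; Y_{7,-1}(Ω₂) = (-0.125312, 0.277326) ; Δ = (-0.191859, 0.029723)
  [+0]  conj(Y_{7,0})(Ω₁) = (0.295918, -0.000000) ; Y_{7,0}(Ω₂) = (-0.200131, 0.000000) ; Δ = (-0.059222, 0.000000)
  [+1]  conj(Y_{7,1})(Ω₁) = (-0.348602, 0.534297) ; Y_{7,1}(Ω₂) = (0.125312, 0.277326) ; Δ = (-0.191859, -0.029723)
  [+2]  conj(Y_{7,2})(Ω₁) = (-0.145831, -0.331347) ; Y_{7,2}(Ω₂) = (-0.186740, 0.212055) ; Δ = (0.097496, 0.030951)
  [+3]  conj(Y_{7,3})(Ω₁) = (0.117820, 0.019436) ; Y_{7,3}(Ω₂) = (0.157060, 0.048173) ; Δ = (0.017568, 0.008728)
  [+4]  conj(Y_{7,4})(Ω₁) = (-0.018070, 0.019727) ; Y_{7,4}(Ω₂) = (0.055954, 0.438949) ; Δ = (-0.009670, -0.006828)
  [+5]  conj(Y_{7,5})(Ω₁) = (-0.001060, -0.004131) ; Y_{7,5}(Ω₂) = (-0.323192, 0.198678) ; Δ = (0.001163, 0.001125)
  [+6]  conj(Y_{7,6})(Ω₁) = (0.000452, 0.000153) ; Y_{7,6}(Ω₂) = (-0.154636, -0.104709) ; Δ = (-0.000054, -0.000071)
  [+7]  conj(Y_{7,7})(Ω₁) = (-0.000026, 0.000021) ; Y_{7,7}(Ω₂) = (0.008923, -0.051728) ; Δ = (0.000001, 0.000002)
Total Σ_m = (-0.229931, -0.000000). Multiply by 0.837758: (-0.192626, -0.000000). P_7(cos γ) = -0.192626

-0.192626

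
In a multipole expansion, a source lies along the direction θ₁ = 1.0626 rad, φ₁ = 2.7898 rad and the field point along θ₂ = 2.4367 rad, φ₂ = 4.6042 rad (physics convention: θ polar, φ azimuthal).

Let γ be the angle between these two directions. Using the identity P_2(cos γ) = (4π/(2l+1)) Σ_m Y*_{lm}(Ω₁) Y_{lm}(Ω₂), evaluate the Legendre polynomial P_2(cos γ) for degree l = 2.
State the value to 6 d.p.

-0.114165

Expand P_2 via completeness: Σ_{m} conj(Y_{2,m}) at Ω₁ times Y_{2,m} at Ω₂ —
  term(m=-2) = -0.04225 + 0.02238j   from Y*(Ω₁)=0.22480 - 0.19073j, Y(Ω₂)=-0.15839 - 0.03482j
  term(m=-1) = 0.03020 + 0.12152j   from Y*(Ω₁)=-0.30830 + 0.11317j, Y(Ω₂)=0.04117 - 0.37905j
  term(m=+0) = -0.02133 + 0.00000j   from Y*(Ω₁)=-0.09135 + 0.00000j, Y(Ω₂)=0.23354 + 0.00000j
  term(m=+1) = 0.03020 - 0.12152j   from Y*(Ω₁)=0.30830 + 0.11317j, Y(Ω₂)=-0.04117 - 0.37905j
  term(m=+2) = -0.04225 - 0.02238j   from Y*(Ω₁)=0.22480 + 0.19073j, Y(Ω₂)=-0.15839 + 0.03482j
Accumulated sum -0.04542 - 0.00000j; after 4π/(2l+1) scaling, -0.11417 - 0.00000j ⇒ P_2 = -0.114165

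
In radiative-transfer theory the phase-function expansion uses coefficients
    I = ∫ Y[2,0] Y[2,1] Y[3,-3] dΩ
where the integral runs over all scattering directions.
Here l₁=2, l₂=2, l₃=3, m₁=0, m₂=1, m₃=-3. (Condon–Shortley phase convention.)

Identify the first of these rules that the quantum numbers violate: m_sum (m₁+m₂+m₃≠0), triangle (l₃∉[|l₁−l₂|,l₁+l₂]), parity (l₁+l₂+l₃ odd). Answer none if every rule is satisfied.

m₁+m₂+m₃ = 0 + 1 − 3 = -2  ✗
triangle: |2−2|=0 ≤ l₃=3 ≤ 2+2=4
parity: l₁+l₂+l₃ = 7 is odd

m_sum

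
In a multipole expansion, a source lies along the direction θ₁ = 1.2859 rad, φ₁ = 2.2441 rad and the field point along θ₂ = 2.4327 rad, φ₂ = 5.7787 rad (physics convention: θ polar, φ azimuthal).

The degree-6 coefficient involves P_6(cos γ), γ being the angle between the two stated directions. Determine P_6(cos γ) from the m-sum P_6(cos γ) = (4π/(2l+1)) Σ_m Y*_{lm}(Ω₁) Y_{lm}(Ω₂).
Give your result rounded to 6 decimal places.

-0.376407

Summing Y*_{l m}(θ₁,φ₁)·Y_{l m}(θ₂,φ₂) over m ∈ [−6, 6]; prefactor 4π/(2·6+1) = 0.966644:
  m=-6: Y*=+0.235123+0.295218i  Y=-0.036528+0.004207i  product -0.009831-0.009794i
  m=-5: Y*=+0.085396-0.373238i  Y=+0.120950-0.086195i  product -0.021843-0.052504i
  m=-4: Y*=+0.035746-0.017196i  Y=-0.147907+0.308436i  product +0.000017+0.013569i
  m=-3: Y*=-0.310651-0.149723i  Y=-0.026098-0.454642i  product -0.059963+0.145142i
  m=-2: Y*=+0.014402+0.063161i  Y=+0.116530+0.185116i  product -0.010014+0.010026i
  m=-1: Y*=-0.196521+0.246376i  Y=+0.236984+0.130848i  product -0.078810+0.032673i
  m=+0: Y*=+0.091705-0.000000i  Y=-0.310882+0.000000i  product -0.028509+0.000000i
  m=+1: Y*=+0.196521+0.246376i  Y=-0.236984+0.130848i  product -0.078810-0.032673i
  m=+2: Y*=+0.014402-0.063161i  Y=+0.116530-0.185116i  product -0.010014-0.010026i
  m=+3: Y*=+0.310651-0.149723i  Y=+0.026098-0.454642i  product -0.059963-0.145142i
  m=+4: Y*=+0.035746+0.017196i  Y=-0.147907-0.308436i  product +0.000017-0.013569i
  m=+5: Y*=-0.085396-0.373238i  Y=-0.120950-0.086195i  product -0.021843+0.052504i
  m=+6: Y*=+0.235123-0.295218i  Y=-0.036528-0.004207i  product -0.009831+0.009794i
Σ over m = -0.389396+0.000000i; ×(4π/13) → -0.376407+0.000000i. Real part: -0.376407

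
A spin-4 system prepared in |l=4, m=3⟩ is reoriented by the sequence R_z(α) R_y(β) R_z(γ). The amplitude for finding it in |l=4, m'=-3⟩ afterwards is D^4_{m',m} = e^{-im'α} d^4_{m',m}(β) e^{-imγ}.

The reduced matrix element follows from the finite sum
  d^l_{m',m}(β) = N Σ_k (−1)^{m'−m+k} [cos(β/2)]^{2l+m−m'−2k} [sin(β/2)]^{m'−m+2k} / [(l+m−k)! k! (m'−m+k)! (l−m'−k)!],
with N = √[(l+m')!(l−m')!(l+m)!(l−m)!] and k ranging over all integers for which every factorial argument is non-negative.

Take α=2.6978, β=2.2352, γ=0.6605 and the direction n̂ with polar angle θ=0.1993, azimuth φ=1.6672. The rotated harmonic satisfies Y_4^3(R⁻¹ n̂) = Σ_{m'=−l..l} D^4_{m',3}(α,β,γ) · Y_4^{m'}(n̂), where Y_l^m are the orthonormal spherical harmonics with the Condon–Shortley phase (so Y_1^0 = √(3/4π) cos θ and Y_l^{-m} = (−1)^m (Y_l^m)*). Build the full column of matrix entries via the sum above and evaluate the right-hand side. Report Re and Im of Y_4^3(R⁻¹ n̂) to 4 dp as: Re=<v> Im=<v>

Need the full column D^4_{m',3} for m'=−4..4 at α=2.6978, β=2.2352, γ=0.6605.
cos(β/2)=0.437841, sin(β/2)=0.899052
d^4_{-4,3}: single k=7 term ⇒ +0.587971;  D = -0.480213+0.339273i
d^4_{-3,3}: k∈[6..7] ⇒ +0.708665 -0.426854 = +0.281811;  D = +0.277688-0.048034i
d^4_{-2,3}: k∈[5..6] ⇒ +0.553427 -0.777813 = -0.224386;  D = +0.216106+0.060393i
d^4_{-1,3}: k∈[4..5] ⇒ +0.317633 -0.803551 = -0.485918;  D = -0.366499-0.319053i
d^4_{0,3}: k∈[3..4] ⇒ +0.138358 -0.583363 = -0.445006;  D = +0.177671+0.407999i
d^4_{1,3}: k∈[2..3] ⇒ +0.045200 -0.317633 = -0.272433;  D = +0.009013-0.272284i
d^4_{2,3}: k∈[1..2] ⇒ +0.010377 -0.131258 = -0.120881;  D = -0.055486+0.107394i
d^4_{3,3}: k∈[0..1] ⇒ +0.001351 -0.039863 = -0.038512;  D = +0.030656-0.023311i
d^4_{4,3}: single k=0 term ⇒ -0.007844;  D = -0.007678+0.001607i
Y_4^{m'}(θ=0.1993,φ=1.6672) and Σ D·Y over m':
  (-0.4802+0.3393i)·(+0.0006-0.0003i)  (+0.2777-0.0480i)·(+0.0027+0.0091i)  (+0.2161+0.0604i)·(-0.0737+0.0144i)  (-0.3665-0.3191i)·(-0.0329-0.3405i)  (+0.1777+0.4080i)·(+0.6861+0.0000i)  (+0.0090-0.2723i)·(+0.0329-0.3405i)  (-0.0555+0.1074i)·(-0.0737-0.0144i)  (+0.0307-0.0233i)·(-0.0027+0.0091i)  (-0.0077+0.0016i)·(+0.0006+0.0003i)
Y_4^3(R⁻¹ n̂) = -0.077119+0.397808i

Re=-0.0771 Im=0.3978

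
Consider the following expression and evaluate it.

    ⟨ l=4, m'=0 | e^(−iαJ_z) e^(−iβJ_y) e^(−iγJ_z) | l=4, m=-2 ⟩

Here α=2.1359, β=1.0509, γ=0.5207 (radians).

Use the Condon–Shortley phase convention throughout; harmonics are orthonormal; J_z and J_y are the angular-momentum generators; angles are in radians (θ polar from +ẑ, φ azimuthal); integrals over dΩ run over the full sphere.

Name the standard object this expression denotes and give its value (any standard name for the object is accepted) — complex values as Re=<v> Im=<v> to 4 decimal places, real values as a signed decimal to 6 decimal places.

Wigner D-matrix element, Re=0.1094 Im=0.1870

This is a Wigner D-matrix element — the rotation-matrix element ⟨l m'| R(α,β,γ) |l m⟩ in the angular-momentum basis.
Split into d^4_{0,-2}(β=1.0509) × two z-phases.
c=cos(1.050900/2)=0.865098, s=sin(1.050900/2)=0.501602; N=√[24·24·2·720]=910.735966
Admissible k: 0..2 (factorial args all ≥0)
  k=0: (−1)^2·910.7360/(96)·0.8651^6·0.5016^2 = +1.000537
  k=1: (−1)^3·910.7360/(36)·0.8651^4·0.5016^4 = -0.896995
  k=2: (−1)^4·910.7360/(96)·0.8651^2·0.5016^6 = +0.113086
d^4_{0,-2}(1.0509) = +1.000537 -0.896995 +0.113086 = +0.216628
Phases: e^{-i·(0)·2.1359}=+1.000000+0.000000i, e^{-i·(-2)·0.5207}=+0.505012+0.863112i ⇒ D=+0.109400+0.186974i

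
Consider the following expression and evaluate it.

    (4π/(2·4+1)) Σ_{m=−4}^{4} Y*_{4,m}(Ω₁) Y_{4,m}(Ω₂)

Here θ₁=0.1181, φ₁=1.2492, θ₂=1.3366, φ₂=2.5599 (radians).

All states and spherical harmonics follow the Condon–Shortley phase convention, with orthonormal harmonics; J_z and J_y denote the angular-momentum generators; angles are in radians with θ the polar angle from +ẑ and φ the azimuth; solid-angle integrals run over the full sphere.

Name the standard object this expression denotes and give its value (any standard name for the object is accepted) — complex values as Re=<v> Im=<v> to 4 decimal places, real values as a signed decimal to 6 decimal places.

This sum is the spherical-harmonic addition theorem: it equals the Legendre polynomial P_l(cos γ) of the angle γ between the two directions.
Expand P_4 via completeness: Σ_{m} conj(Y_{4,m}) at Ω₁ times Y_{4,m} at Ω₂ —
  [-4]  conj(Y_{4,-4})(Ω₁) = (0.000024, -0.000082) ; Y_{4,-4}(Ω₂) = (-0.271760, 0.288242) ; Δ = (0.000017, 0.000029)
  [-3]  conj(Y_{4,-3})(Ω₁) = (-0.001671, -0.001158) ; Y_{4,-3}(Ω₂) = (0.046353, -0.263270) ; Δ = (-0.000382, 0.000386)
  [-2]  conj(Y_{4,-2})(Ω₁) = (-0.021936, 0.016441) ; Y_{4,-2}(Ω₂) = (-0.078135, -0.181055) ; Δ = (0.004691, 0.002687)
  [-1]  conj(Y_{4,-1})(Ω₁) = (0.068285, 0.204959) ; Y_{4,-1}(Ω₂) = (0.234041, 0.153903) ; Δ = (-0.015562, 0.058478)
  [+0]  conj(Y_{4,0})(Ω₁) = (0.788254, -0.000000) ; Y_{4,0}(Ω₂) = (0.157190, 0.000000) ; Δ = (0.123905, 0.000000)
  [+1]  conj(Y_{4,1})(Ω₁) = (-0.068285, 0.204959) ; Y_{4,1}(Ω₂) = (-0.234041, 0.153903) ; Δ = (-0.015562, -0.058478)
  [+2]  conj(Y_{4,2})(Ω₁) = (-0.021936, -0.016441) ; Y_{4,2}(Ω₂) = (-0.078135, 0.181055) ; Δ = (0.004691, -0.002687)
  [+3]  conj(Y_{4,3})(Ω₁) = (0.001671, -0.001158) ; Y_{4,3}(Ω₂) = (-0.046353, -0.263270) ; Δ = (-0.000382, -0.000386)
  [+4]  conj(Y_{4,4})(Ω₁) = (0.000024, 0.000082) ; Y_{4,4}(Ω₂) = (-0.271760, -0.288242) ; Δ = (0.000017, -0.000029)
Σ over m = (0.101432, -0.000000); ×(4π/9) → (0.141625, -0.000000). Real part: 0.141625

Legendre polynomial (addition theorem), +0.141625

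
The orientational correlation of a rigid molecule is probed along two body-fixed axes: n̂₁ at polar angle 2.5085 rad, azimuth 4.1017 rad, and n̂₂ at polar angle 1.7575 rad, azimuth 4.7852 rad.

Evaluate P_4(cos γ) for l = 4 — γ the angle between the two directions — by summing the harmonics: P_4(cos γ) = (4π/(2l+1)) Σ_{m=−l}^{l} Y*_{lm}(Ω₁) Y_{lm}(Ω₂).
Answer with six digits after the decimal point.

-0.408297

Expand P_4 via completeness: Σ_{m} conj(Y_{4,m}) at Ω₁ times Y_{4,m} at Ω₂ —
  m=-4: Y*=-0.04151 - 0.03488j  Y=0.39519 - 0.11847j  product -0.02054 - 0.00887j
  m=-3: Y*=-0.20189 + 0.05398j  Y=0.04777 + 0.21519j  product -0.02126 - 0.04087j
  m=-2: Y*=-0.14230 + 0.39054j  Y=0.24250 - 0.03557j  product -0.02062 + 0.09977j
  m=-1: Y*=0.20053 + 0.28649j  Y=0.01732 + 0.23742j  product -0.06455 + 0.05257j
  m=+0: Y*=-0.18122 + 0.00000j  Y=0.21241 + 0.00000j  product -0.03849 + 0.00000j
  m=+1: Y*=-0.20053 + 0.28649j  Y=-0.01732 + 0.23742j  product -0.06455 - 0.05257j
  m=+2: Y*=-0.14230 - 0.39054j  Y=0.24250 + 0.03557j  product -0.02062 - 0.09977j
  m=+3: Y*=0.20189 + 0.05398j  Y=-0.04777 + 0.21519j  product -0.02126 + 0.04087j
  m=+4: Y*=-0.04151 + 0.03488j  Y=0.39519 + 0.11847j  product -0.02054 + 0.00887j
Σ over m = -0.29242 + 0.00000j; ×(4π/9) → -0.40830 + 0.00000j. Real part: -0.408297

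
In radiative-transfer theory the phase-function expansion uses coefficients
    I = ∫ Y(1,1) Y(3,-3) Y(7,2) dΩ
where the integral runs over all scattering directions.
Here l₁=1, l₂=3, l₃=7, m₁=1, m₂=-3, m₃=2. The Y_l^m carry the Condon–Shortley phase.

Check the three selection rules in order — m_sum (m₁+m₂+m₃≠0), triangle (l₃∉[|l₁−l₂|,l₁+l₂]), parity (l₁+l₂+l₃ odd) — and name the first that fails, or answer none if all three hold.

azimuthal sum: 1 − 3 + 2 = 0  ✓
l₃ must lie in [2,4]; have l₃=7  ✗
L = 1 + 3 + 7 = 11 (odd)

triangle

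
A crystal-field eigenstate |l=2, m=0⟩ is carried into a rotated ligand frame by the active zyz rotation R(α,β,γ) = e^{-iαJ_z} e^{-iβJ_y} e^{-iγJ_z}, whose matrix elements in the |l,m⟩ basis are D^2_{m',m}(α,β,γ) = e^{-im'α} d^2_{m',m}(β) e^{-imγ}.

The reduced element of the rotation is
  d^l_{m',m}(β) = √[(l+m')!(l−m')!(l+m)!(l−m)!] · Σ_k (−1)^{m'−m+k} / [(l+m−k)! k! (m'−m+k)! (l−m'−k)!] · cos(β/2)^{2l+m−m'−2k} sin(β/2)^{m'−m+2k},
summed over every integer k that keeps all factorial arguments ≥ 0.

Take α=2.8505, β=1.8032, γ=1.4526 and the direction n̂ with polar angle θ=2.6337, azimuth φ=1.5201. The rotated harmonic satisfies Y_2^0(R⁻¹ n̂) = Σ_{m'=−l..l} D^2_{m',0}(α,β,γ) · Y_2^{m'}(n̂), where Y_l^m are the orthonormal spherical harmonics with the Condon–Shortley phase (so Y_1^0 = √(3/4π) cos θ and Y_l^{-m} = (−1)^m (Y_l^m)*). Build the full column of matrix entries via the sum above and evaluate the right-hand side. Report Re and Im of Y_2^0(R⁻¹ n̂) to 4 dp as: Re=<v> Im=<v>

Re=-0.2221 Im=0.0000

Need the full column D^2_{m',0} for m'=−2..2 at α=2.8505, β=1.8032, γ=1.4526.
cos(β/2)=0.620356, sin(β/2)=0.784320
d^2_{-2,0}: single k=2 term ⇒ +0.579889;  D = +0.484359-0.318852i
d^2_{-1,0}: k∈[1..2] ⇒ +0.458661 -0.733157 = -0.274496;  D = +0.262948-0.078780i
d^2_{0,0}: k∈[0..2] ⇒ +0.148103 -0.946954 +0.378420 = -0.420431;  D = -0.420431+0.000000i
d^2_{1,0}: k∈[0..1] ⇒ -0.458661 +0.733157 = +0.274496;  D = -0.262948-0.078780i
d^2_{2,0}: single k=0 term ⇒ +0.579889;  D = +0.484359+0.318852i
Y_2^{m'}(θ=2.6337,φ=1.5201) and Σ D·Y over m':
  (+0.4844-0.3189i)·(-0.0909-0.0092i)  (+0.2629-0.0788i)·(-0.0166+0.3279i)  (-0.4204+0.0000i)·(+0.4070+0.0000i)  (-0.2629-0.0788i)·(+0.0166+0.3279i)  (+0.4844+0.3189i)·(-0.0909+0.0092i)
Y_2^0(R⁻¹ n̂) = -0.222149-0.000000i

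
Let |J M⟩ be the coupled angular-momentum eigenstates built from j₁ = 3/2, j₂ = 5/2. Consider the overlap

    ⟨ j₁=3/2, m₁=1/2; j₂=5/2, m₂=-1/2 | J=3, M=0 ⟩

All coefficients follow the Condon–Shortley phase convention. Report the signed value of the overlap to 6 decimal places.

j₁+j₂−J=1  J+j₁−j₂=2  J−j₁+j₂=4  j₁+j₂+J+1=8
(j₁±m₁, j₂±m₂, J±M) = (2,1,2,3,3,3)
P² = 36/5
sum k=0..1:
  [0] +1/4 = 1/4
  [1] −1/12 = -1/12
S = 1/6
C² = P²·S² = 1/5 ; C = +0.447214

+0.447214  (= +√(1/5))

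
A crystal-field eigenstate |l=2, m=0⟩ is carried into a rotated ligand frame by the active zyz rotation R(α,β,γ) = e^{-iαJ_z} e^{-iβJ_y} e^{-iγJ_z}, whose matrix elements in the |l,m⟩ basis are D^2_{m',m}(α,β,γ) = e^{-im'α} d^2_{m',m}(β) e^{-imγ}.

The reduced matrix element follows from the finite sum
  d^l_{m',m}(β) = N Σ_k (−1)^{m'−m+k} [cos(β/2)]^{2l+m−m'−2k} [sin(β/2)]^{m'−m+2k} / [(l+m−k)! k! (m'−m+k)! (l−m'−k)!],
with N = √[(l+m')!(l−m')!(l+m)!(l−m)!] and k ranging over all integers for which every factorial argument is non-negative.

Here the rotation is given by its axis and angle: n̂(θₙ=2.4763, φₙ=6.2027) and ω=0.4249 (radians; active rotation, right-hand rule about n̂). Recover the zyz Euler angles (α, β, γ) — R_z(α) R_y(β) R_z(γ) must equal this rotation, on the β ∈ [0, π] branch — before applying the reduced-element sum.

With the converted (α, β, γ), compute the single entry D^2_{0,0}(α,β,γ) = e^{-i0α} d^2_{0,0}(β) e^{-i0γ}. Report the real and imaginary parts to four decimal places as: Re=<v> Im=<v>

Axis–angle → zyz. n̂ = (sinθₙcosφₙ, sinθₙsinφₙ, cosθₙ) = (+0.615291, -0.049629, -0.786736), ω = 0.4249.
R = I cosω + sinω [n̂]ₓ + (1−cosω) n̂n̂ᵀ gives
  R = [+0.944744, +0.321601, -0.063502; -0.327031, +0.911299, -0.250169; -0.022585, +0.257113, +0.966117]
β = atan2(√(R₁₃²+R₂₃²), R₃₃) = 0.261058; α = atan2(R₂₃, R₁₃) mod 2π = 4.463802; γ = atan2(R₃₂, −R₃₁) mod 2π = 1.483180
Split into d^2_{0,0}(β=0.2611) × two z-phases.
Half-angle: c=0.991493, s=0.130159. N=√(2·2·2·2)=4.000000
k∈{0,1,2} keeps every argument non-negative
  k=0: (−1)^0·4.0000/(4)·0.9915^4·0.1302^0 = +0.966404
  k=1: (−1)^1·4.0000/(1)·0.9915^2·0.1302^2 = -0.066617
  k=2: (−1)^2·4.0000/(4)·0.9915^0·0.1302^4 = +0.000287
d^2_{0,0}(0.2611) = +0.966404 -0.066617 +0.000287 = +0.900074
Phases: e^{-i·(0)·4.4638}=+1.000000+0.000000i, e^{-i·(0)·1.4832}=+1.000000+0.000000i ⇒ D=+0.900074+0.000000i

Re=0.9001 Im=0.0000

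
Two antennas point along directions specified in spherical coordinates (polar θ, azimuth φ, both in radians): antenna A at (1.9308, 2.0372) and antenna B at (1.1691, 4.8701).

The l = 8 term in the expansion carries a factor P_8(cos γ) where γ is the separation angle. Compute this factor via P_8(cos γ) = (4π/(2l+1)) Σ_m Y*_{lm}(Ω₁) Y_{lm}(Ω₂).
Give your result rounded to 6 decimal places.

-0.029198

Term-by-term m-sum for l=8 (normalisation 4π/17 = 0.739198):
  term(m=-8) = -0.063020+0.050138i   from Y*(Ω₁)=-0.252153-0.168698i, Y(Ω₂)=+0.080752-0.252866i
  term(m=-7) = -0.114634+0.171190i   from Y*(Ω₁)=+0.056148-0.453314i, Y(Ω₂)=-0.402782-0.202991i
  term(m=-6) = -0.017903+0.061941i   from Y*(Ω₁)=+0.205208-0.073322i, Y(Ω₂)=-0.173007+0.240030i
  term(m=-5) = +0.000950+0.034754i   from Y*(Ω₁)=-0.169537-0.161531i, Y(Ω₂)=-0.105315-0.104652i
  term(m=-4) = +0.037062+0.106113i   from Y*(Ω₁)=+0.092422-0.304351i, Y(Ω₂)=-0.285361+0.208430i
  term(m=-3) = -0.000954-0.001268i   from Y*(Ω₁)=-0.092962+0.016109i, Y(Ω₂)=+0.007663+0.014970i
  term(m=-2) = +0.089106+0.063263i   from Y*(Ω₁)=-0.196244-0.264686i, Y(Ω₂)=-0.315292+0.102885i
  term(m=-1) = -0.002577-0.000822i   from Y*(Ω₁)=-0.014532+0.028864i, Y(Ω₂)=+0.013143+0.082647i
  term(m=+0) = +0.104436+0.000000i   from Y*(Ω₁)=-0.327759-0.000000i, Y(Ω₂)=-0.318636+0.000000i
  term(m=+1) = -0.002577+0.000822i   from Y*(Ω₁)=+0.014532+0.028864i, Y(Ω₂)=-0.013143+0.082647i
  term(m=+2) = +0.089106-0.063263i   from Y*(Ω₁)=-0.196244+0.264686i, Y(Ω₂)=-0.315292-0.102885i
  term(m=+3) = -0.000954+0.001268i   from Y*(Ω₁)=+0.092962+0.016109i, Y(Ω₂)=-0.007663+0.014970i
  term(m=+4) = +0.037062-0.106113i   from Y*(Ω₁)=+0.092422+0.304351i, Y(Ω₂)=-0.285361-0.208430i
  term(m=+5) = +0.000950-0.034754i   from Y*(Ω₁)=+0.169537-0.161531i, Y(Ω₂)=+0.105315-0.104652i
  term(m=+6) = -0.017903-0.061941i   from Y*(Ω₁)=+0.205208+0.073322i, Y(Ω₂)=-0.173007-0.240030i
  term(m=+7) = -0.114634-0.171190i   from Y*(Ω₁)=-0.056148-0.453314i, Y(Ω₂)=+0.402782-0.202991i
  term(m=+8) = -0.063020-0.050138i   from Y*(Ω₁)=-0.252153+0.168698i, Y(Ω₂)=+0.080752+0.252866i
Total Σ_m = -0.039499+0.000000i. Multiply by 0.739198: -0.029198+0.000000i. P_8(cos γ) = -0.029198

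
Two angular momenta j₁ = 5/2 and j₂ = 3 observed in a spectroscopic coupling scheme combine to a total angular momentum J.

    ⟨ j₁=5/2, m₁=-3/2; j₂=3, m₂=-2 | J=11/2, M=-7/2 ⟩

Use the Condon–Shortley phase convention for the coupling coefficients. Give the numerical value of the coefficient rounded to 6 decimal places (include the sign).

√[12·0!5!6!/12! · 1!4!1!5!2!9!] = √(49766400/11)
  +(−1)^0/∏(0,0,4,1,1,5)! = 1/2880  (running 1/2880)
⟨..|..⟩ = √(49766400/11)·(1/2880) = +0.738549

+√(6/11) = +0.738549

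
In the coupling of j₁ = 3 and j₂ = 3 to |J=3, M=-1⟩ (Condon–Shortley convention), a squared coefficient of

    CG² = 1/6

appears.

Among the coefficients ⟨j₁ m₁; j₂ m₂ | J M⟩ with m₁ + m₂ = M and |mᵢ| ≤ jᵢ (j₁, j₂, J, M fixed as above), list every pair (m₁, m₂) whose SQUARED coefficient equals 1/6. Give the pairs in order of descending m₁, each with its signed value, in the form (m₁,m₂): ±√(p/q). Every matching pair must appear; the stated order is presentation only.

(0,-1): −√(1/6); (-1,0): +√(1/6)

Admissible pairs with m₁+m₂ = M = -1: (-3,2), (-2,1), (-1,0), (0,-1), (1,-2), (2,-3)
  (m₁,m₂)=(2,-3): CG² = 1/3, CG = +√(1/3)
  (m₁,m₂)=(1,-2): CG² = 0/1, CG = 0
  (m₁,m₂)=(0,-1): CG² = 1/6, CG = −√(1/6)   ← matches the target
  (m₁,m₂)=(-1,0): CG² = 1/6, CG = +√(1/6)   ← matches the target
  (m₁,m₂)=(-2,1): CG² = 0/1, CG = 0
  (m₁,m₂)=(-3,2): CG² = 1/3, CG = −√(1/3)
Pairs with CG² = 1/6: (0,-1): −√(1/6); (-1,0): +√(1/6)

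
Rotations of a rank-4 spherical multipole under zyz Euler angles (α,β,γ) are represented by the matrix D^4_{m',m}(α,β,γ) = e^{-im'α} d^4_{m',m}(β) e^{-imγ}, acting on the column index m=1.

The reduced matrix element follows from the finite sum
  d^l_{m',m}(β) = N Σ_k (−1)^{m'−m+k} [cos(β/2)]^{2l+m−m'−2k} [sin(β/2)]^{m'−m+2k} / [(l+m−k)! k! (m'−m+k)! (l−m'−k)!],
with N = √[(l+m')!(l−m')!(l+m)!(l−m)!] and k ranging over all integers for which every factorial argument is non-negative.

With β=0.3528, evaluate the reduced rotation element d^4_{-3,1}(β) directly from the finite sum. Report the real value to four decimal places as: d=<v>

d^4_{-3,1}(β=0.3528) via the finite sum:
With c≡cos(β/2)=0.984482 and s≡sin(β/2)=0.175487, N=[1·5040·120·6]^{1/2}=1904.940944
The bounds max(0,m−m')=4 and min(l+m,l−m')=5 give 2 terms
  k=4: (−1)^0·1904.9409/(144)·0.9845^4·0.1755^4 = +0.011785
  k=5: (−1)^1·1904.9409/(240)·0.9845^2·0.1755^6 = -0.000225
d^4_{-3,1}(0.3528) = +0.011785 -0.000225 = +0.011560

d=0.0116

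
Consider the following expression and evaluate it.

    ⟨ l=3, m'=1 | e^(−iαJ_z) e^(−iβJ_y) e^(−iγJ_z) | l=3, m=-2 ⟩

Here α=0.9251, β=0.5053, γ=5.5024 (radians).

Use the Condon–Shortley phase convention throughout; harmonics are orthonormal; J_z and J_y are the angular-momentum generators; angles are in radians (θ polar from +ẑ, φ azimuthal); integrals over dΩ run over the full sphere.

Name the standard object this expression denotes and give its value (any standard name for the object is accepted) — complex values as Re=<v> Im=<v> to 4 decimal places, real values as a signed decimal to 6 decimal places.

Wigner D-matrix element, Re=0.0687 Im=0.0528

This is a Wigner D-matrix element — the rotation-matrix element ⟨l m'| R(α,β,γ) |l m⟩ in the angular-momentum basis.
Split into d^3_{1,-2}(β=0.5053) × two z-phases.
With c≡cos(β/2)=0.968253 and s≡sin(β/2)=0.249971, N=[24·2·1·120]^{1/2}=75.894664
Admissible k: 0..1 (factorial args all ≥0)
  k=0: (−1)^3·75.8947/(12)·0.9683^3·0.2500^3 = -0.089674
  k=1: (−1)^4·75.8947/(24)·0.9683^1·0.2500^5 = +0.002988
d^3_{1,-2}(0.5053) = -0.089674 +0.002988 = -0.086685
Attach z-rotation phases: D = e^{-i(1)(0.9251)}·(-0.086685)·e^{-i(-2)(5.5024)} = +0.068750+0.052800i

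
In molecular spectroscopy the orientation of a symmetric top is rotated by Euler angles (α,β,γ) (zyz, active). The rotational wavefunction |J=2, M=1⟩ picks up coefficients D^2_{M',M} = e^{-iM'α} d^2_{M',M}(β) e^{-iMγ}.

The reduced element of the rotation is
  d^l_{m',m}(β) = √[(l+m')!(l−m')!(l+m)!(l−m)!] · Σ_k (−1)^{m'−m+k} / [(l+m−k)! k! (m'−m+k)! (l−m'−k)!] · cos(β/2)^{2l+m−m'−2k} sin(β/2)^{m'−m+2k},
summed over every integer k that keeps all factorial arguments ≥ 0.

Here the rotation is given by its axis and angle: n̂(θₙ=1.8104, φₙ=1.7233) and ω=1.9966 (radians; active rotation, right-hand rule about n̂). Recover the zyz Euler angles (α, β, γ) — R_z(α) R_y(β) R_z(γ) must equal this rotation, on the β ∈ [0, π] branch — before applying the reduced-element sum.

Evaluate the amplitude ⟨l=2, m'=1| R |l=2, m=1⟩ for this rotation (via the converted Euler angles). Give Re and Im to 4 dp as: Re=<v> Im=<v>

Axis–angle → zyz. n̂ = (sinθₙcosφₙ, sinθₙsinφₙ, cosθₙ) = (-0.147573, +0.960158, -0.237318), ω = 1.9966.
R = I cosω + sinω [n̂]ₓ + (1−cosω) n̂n̂ᵀ gives
  R = [-0.382279, +0.015906, +0.923910; -0.416348, +0.889644, -0.187585; -0.824935, -0.456378, -0.333470]
β = atan2(√(R₁₃²+R₂₃²), R₃₃) = 1.910778; α = atan2(R₂₃, R₁₃) mod 2π = 6.082874; γ = atan2(R₃₂, −R₃₁) mod 2π = 5.777867
First d^2_{1,1}(β=1.9108), then the phase factors e^{-i(1)α} and e^{-i(1)γ}:
c=cos(1.910778/2)=0.577291, s=sin(1.910778/2)=0.816538; N=√[6·1·6·1]=6.000000
k∈{0,1} keeps every argument non-negative
  k=0: (−1)^0·6.0000/(6)·0.5773^4·0.8165^0 = +0.111066
  k=1: (−1)^1·6.0000/(2)·0.5773^2·0.8165^2 = -0.666598
d^2_{1,1}(1.9108) = +0.111066 -0.666598 = -0.555533
Phases: e^{-i·(1)·6.0829}=+0.980005+0.198975i, e^{-i·(1)·5.7779}=+0.875020+0.484086i ⇒ D=-0.422873-0.360271i

Re=-0.4229 Im=-0.3603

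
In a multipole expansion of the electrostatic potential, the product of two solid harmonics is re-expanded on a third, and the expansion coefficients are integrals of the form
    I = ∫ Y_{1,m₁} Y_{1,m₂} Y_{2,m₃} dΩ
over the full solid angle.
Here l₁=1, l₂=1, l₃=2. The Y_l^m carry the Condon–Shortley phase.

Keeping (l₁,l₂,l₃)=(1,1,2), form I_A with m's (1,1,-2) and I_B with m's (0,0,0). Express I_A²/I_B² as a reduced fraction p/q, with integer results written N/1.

3/2

Same 1,1,2: normalisation and zero-m 3j drop out of the ratio.
A: Δ: 0! 2! 2! / 5! → 1/30; sum: t=0:+1/4 = 1/4; 3j²(1 1 2; 1 1 -2) = Δ·Π!·Σ² = 1/5  (sign +1)
B: Δ: 0! 2! 2! / 5! → 1/30; sum: t=0:+1/1 = 1/1; 3j²(1 1 2; 0 0 0) = Δ·Π!·Σ² = 2/15  (sign +1)
I_A²/I_B² = (1/5)/(2/15) = 3/2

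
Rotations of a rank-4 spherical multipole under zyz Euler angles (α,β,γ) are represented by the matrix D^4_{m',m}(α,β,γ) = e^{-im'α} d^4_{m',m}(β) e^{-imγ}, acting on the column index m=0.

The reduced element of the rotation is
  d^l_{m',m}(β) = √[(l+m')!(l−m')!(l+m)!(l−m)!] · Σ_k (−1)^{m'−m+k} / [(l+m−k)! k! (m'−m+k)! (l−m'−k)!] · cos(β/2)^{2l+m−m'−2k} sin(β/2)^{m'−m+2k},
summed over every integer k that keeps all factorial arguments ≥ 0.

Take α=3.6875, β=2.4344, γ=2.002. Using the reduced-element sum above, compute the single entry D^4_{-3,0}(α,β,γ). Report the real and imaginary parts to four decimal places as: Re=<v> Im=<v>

Re=-0.0206 Im=0.3077

First d^4_{-3,0}(β=2.4344), then the phase factors e^{-i(-3)α} and e^{-i(0)γ}:
c=cos(2.434400/2)=0.346274, s=sin(2.434400/2)=0.938133; N=√[1·5040·24·24]=1703.830978
The bounds max(0,m−m')=3 and min(l+m,l−m')=4 give 2 terms
  k=3: (−1)^0·1703.8310/(144)·0.3463^5·0.9381^3 = +0.048636
  k=4: (−1)^1·1703.8310/(144)·0.3463^3·0.9381^5 = -0.356982
d^4_{-3,0}(2.4344) = +0.048636 -0.356982 = -0.308346
Attach z-rotation phases: D = e^{-i(-3)(3.6875)}·(-0.308346)·e^{-i(0)(2.0020)} = -0.020621+0.307656i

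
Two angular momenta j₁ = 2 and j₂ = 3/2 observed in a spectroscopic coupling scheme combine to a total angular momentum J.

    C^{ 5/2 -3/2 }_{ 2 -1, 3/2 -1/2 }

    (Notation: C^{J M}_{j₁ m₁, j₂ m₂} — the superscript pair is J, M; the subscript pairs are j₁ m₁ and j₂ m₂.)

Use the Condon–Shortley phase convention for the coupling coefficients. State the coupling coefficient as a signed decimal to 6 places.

√[6·1!3!2!/7! · 1!3!1!2!1!4!] = √(144/35)
  +(−1)^0/∏(0,1,3,1,0,1)! = 1/6  (running 1/6)
  +(−1)^1/∏(1,0,2,0,1,2)! = -1/4  (running -1/12)
⟨..|..⟩ = √(144/35)·(-1/12) = -0.169031

-0.169031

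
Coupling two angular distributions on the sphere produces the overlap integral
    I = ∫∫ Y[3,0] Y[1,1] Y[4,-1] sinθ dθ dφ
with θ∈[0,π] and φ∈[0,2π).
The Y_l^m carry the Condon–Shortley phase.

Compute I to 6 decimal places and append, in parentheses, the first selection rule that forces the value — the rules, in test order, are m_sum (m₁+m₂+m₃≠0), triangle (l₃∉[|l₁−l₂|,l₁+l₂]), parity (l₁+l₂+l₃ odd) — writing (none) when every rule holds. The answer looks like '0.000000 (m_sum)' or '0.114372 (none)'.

Checks pass: Σm=0; 8 even; l₃=4∈[2,4].
(2·3+1)(2·1+1)(2·4+1) = 189
Δ: 0! 6! 2! / 9! → 1/252
sum: t=0:+1/36 = 1/36
3j²(3 1 4; 0 0 0) = Δ·Π!·Σ² = 4/63  (sign +1)
sum: t=0:+1/72 = 1/72
3j²(3 1 4; 0 1 -1) = Δ·Π!·Σ² = 5/126  (sign -1)
combine: 4πI² = 189·4/63·5/126 = 10/21
take √, sign -1: I = -0.19466390
No selection rule forces the value: the integral is nonzero (none).

-0.194664 (none)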